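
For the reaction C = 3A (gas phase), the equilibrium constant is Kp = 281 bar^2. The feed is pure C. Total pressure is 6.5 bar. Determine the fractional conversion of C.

Take 1 mol C as basis and let X be its fractional conversion, so ξ = X.
Species balance: n_C = 1 − X; n_A = 3X.
Summing: n_T = 1 + 2X.
Mole fractions y_i = n_i/n_T; Kp = p_A^3 / (p_C) with p_i = y_i·P.
Equating to 281 bar^2 and solving on 0 < X < 1: X = 0.735.

X = 0.735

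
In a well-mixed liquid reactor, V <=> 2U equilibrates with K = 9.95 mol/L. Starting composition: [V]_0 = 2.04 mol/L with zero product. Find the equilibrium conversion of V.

Let X = conversion of V; extent ξ = 2.04·X mol/L.
Concentrations: [V] = 2.04 − 2.04X; [U] = 4.08X.
K = [U]^2 / ([V]).
Setting equal to 9.95 and solving for X on (0,1) gives X = 0.652.

X = 0.652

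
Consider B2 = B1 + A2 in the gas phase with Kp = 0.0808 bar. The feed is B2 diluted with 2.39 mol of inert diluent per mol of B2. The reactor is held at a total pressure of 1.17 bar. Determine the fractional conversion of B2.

Basis: 1 mol B2 initially; let X = conversion of B2. Extent ξ = X.
Moles: n_B2 = 1 − X; n_B1 = X; n_A2 = X; n_I = 2.39 (inert).
Summing: n_T = 3.39 + X.
With p_i = (n_i/n_T)P, Kp = p_B1 p_A2 / (p_B2).
Setting this equal to 0.0808 bar and taking the physical root (0 < X < 1) gives X = 0.397.

X = 0.397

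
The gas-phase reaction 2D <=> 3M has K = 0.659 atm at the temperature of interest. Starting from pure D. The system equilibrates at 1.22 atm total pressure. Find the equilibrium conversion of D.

X = 0.407

Take 1 mol D as basis and let X be its fractional conversion, so ξ = 0.5X.
At extent ξ: n_D = 1 − X; n_M = 1.5X.
Summing: n_T = 1 + 0.5X.
With p_i = (n_i/n_T)P, K = p_M^3 / (p_D^2).
Equating to 0.659 atm and solving on 0 < X < 1: X = 0.407.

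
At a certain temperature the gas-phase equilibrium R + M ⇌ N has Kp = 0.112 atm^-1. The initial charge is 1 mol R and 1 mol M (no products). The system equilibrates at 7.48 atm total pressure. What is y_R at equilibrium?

y_R = 0.425

Take 1 mol R as basis and let X be its fractional conversion, so ξ = X.
Moles: n_R = 1 − X; n_M = 1 − X; n_N = X.
Total moles n_T = 2 − X.
With p_i = (n_i/n_T)P, Kp = p_N / (p_R p_M).
Substituting and setting equal to 0.112 atm^-1 gives a polynomial in X; the root in (0,1) is X = 0.262.
Then n_R = 0.738, n_T = 1.74, so y_R = 0.425.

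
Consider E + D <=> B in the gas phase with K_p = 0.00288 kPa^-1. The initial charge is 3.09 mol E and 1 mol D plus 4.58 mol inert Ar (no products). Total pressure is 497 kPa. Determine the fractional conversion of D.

Let X = conversion of D (basis 1 mol D); extent of reaction ξ = X.
Mole table: n_E = 3.09 − X; n_D = 1 − X; n_B = X; n_I = 4.58 (inert).
n_T = Σnᵢ = 8.67 − X.
y_i = n_i/n_T, p_i = y_i·P. K_p = p_B / (p_E p_D).
Setting this equal to 0.00288 kPa^-1 and taking the physical root (0 < X < 1) gives X = 0.322.

X = 0.322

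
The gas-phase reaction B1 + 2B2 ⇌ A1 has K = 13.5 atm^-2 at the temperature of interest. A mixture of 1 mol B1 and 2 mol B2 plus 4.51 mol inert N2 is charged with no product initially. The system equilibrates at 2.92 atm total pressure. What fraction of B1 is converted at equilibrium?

X = 0.624

Basis: 1 mol B1 initially; let X = conversion of B1. Extent ξ = X.
Mole table: n_B1 = 1 − X; n_B2 = 2 − 2X; n_A1 = X; n_I = 4.51 (inert).
Total moles n_T = 7.51 − 2X.
With p_i = (n_i/n_T)P, K = p_A1 / (p_B1 p_B2^2).
This yields a degree-3 equation in X; solving on (0,1), X = 0.624.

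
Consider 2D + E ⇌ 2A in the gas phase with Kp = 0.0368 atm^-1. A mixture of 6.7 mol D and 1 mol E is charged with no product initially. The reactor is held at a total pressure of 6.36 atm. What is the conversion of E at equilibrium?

Basis: 1 mol E initially; let X = conversion of E. Extent ξ = X.
Moles: n_D = 6.7 − 2X; n_E = 1 − X; n_A = 2X.
Total moles n_T = 7.7 − X.
Mole fractions y_i = n_i/n_T; Kp = p_A^2 / (p_D^2 p_E) with p_i = y_i·P.
Equating to 0.0368 atm^-1 and solving on 0 < X < 1: X = 0.406.

X = 0.406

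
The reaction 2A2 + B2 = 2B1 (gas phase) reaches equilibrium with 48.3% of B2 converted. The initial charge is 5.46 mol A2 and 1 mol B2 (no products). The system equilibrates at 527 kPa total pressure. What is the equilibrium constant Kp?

Kp = 0.00101 kPa^-1

Basis: 1 mol B2 initially; let X = conversion of B2. Extent ξ = X.
Species balance: n_A2 = 5.46 − 2X; n_B2 = 1 − X; n_B1 = 2X.
Summing: n_T = 6.46 − X.
At X = 0.483: n_A2 = 4.49, n_B2 = 0.517, n_B1 = 0.966, n_T = 5.98.
p_i = (n_i/n_T)·P. Kp = p_B1^2 / (p_A2^2 p_B2) = 0.00101 kPa^-1.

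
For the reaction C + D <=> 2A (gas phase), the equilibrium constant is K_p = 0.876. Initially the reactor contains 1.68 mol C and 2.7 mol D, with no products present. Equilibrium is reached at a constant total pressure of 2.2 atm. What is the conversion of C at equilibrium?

Basis: 1.68 mol C initially; let X = conversion of C. Extent ξ = 1.68X.
Moles: n_C = 1.68 − 1.68X; n_D = 2.7 − 1.68X; n_A = 3.36X.
Total moles n_T = 4.38 (Δν = 0, constant).
y_i = n_i/n_T, p_i = y_i·P. K_p = p_A^2 / (p_C p_D).
Setting this equal to 0.876 and taking the physical root (0 < X < 1) gives X = 0.399.

X = 0.399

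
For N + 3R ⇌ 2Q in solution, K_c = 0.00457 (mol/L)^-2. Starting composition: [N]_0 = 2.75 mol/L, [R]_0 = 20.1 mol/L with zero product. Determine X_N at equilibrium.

X = 0.663

Let X = conversion of N; extent ξ = 2.75·X mol/L.
Concentrations: [N] = 2.75 − 2.75X; [R] = 20.1 − 8.25X; [Q] = 5.5X.
K_c = [Q]^2 / ([N] [R]^3).
Solving K_c = 0.00457 for X ∈ (0,1): X = 0.663.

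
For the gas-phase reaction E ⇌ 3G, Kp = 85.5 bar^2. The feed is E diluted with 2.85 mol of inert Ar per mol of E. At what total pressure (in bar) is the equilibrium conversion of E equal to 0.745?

Basis: 1 mol E initially; let X = conversion of E. Extent ξ = X.
Mole table: n_E = 1 − X; n_G = 3X; n_I = 2.85 (inert).
Summing: n_T = 3.85 + 2X.
Kp = p_G^3 / (p_E) with p_i = (n_i/n_T)·P.
At X = 0.745: the mole-fraction product g(X) = Π y_i^ν_i = 1.535. Since Kp = g(X)·P^{2}, P = (Kp/g)^(1/2) = (85.5/1.535)^(1/2) = 7.46 bar.

P = 7.46 bar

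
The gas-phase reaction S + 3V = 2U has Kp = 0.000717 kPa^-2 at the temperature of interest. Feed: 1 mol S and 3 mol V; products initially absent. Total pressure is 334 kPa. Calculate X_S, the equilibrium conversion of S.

Take 1 mol S as basis and let X be its fractional conversion, so ξ = X.
Mole table: n_S = 1 − X; n_V = 3 − 3X; n_U = 2X.
Summing: n_T = 4 − 2X.
y_i = n_i/n_T, p_i = y_i·P. Kp = p_U^2 / (p_S p_V^3).
Setting this equal to 0.000717 kPa^-2 and taking the physical root (0 < X < 1) gives X = 0.718.

X = 0.718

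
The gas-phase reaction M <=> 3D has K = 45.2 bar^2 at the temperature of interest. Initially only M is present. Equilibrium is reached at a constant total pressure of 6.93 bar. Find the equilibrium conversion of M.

X = 0.408

Let X = conversion of M (basis 1 mol M); extent of reaction ξ = X.
At extent ξ: n_M = 1 − X; n_D = 3X.
Total moles n_T = 1 + 2X.
With p_i = (n_i/n_T)P, K = p_D^3 / (p_M).
Setting this equal to 45.2 bar^2 and taking the physical root (0 < X < 1) gives X = 0.408.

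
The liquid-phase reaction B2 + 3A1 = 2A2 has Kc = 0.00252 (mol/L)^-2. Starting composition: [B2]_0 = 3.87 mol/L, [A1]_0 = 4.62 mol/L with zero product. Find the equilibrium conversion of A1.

Let X = conversion of A1; extent ξ = 4.62X/3 mol/L.
Concentrations: [B2] = 3.87 − 1.54X; [A1] = 4.62 − 4.62X; [A2] = 3.08X.
Kc = [A2]^2 / ([B2] [A1]^3).
This equals 0.00252 at X = 0.213 (the root in 0 < X < 1).

X = 0.213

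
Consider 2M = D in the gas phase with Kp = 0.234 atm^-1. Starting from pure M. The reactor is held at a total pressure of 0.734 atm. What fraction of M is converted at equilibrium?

Basis: 1 mol M initially; let X = conversion of M. Extent ξ = 0.5X.
Moles: n_M = 1 − X; n_D = 0.5X.
Summing: n_T = 1 − 0.5X.
Mole fractions y_i = n_i/n_T; Kp = p_D / (p_M^2) with p_i = y_i·P.
Setting this equal to 0.234 atm^-1 and taking the physical root (0 < X < 1) gives X = 0.230.

X = 0.230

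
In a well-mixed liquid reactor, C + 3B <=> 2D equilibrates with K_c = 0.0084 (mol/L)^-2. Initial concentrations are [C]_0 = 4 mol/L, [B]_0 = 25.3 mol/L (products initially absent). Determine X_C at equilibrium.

X = 0.751

Let X = conversion of C; extent ξ = 4·X mol/L.
Concentrations: [C] = 4 − 4X; [B] = 25.3 − 12X; [D] = 8X.
K_c = [D]^2 / ([C] [B]^3).
Equating to 0.0084 (mol/L)^-2: the physical root is X = 0.751.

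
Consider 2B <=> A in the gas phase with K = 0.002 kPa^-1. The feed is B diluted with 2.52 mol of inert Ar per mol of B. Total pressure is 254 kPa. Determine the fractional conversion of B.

Take 1 mol B as basis and let X be its fractional conversion, so ξ = 0.5X.
Moles: n_B = 1 − X; n_A = 0.5X; n_I = 2.52 (inert).
n_T = Σnᵢ = 3.52 − 0.5X.
With p_i = (n_i/n_T)P, K = p_A / (p_B^2).
Setting this equal to 0.002 kPa^-1 and taking the physical root (0 < X < 1) gives X = 0.193.

X = 0.193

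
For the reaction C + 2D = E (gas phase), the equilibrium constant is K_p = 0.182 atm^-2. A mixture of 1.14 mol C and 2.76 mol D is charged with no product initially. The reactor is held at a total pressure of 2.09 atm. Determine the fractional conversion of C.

Let X = conversion of C (basis 1.14 mol C); extent of reaction ξ = 1.14X.
Species balance: n_C = 1.14 − 1.14X; n_D = 2.76 − 2.28X; n_E = 1.14X.
Summing: n_T = 3.9 − 2.28X.
Mole fractions y_i = n_i/n_T; K_p = p_E / (p_C p_D^2) with p_i = y_i·P.
This yields a degree-3 equation in X; solving on (0,1), X = 0.255.

X = 0.255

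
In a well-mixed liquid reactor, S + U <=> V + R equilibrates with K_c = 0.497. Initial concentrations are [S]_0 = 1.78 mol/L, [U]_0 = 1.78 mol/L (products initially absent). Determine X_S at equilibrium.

X = 0.413

Let X = conversion of S; extent ξ = 1.78·X mol/L.
Concentrations: [S] = 1.78 − 1.78X; [U] = 1.78 − 1.78X; [V] = 1.78X; [R] = 1.78X.
K_c = [V] [R] / ([S] [U]).
Setting equal to 0.497 and solving for X on (0,1) gives X = 0.413.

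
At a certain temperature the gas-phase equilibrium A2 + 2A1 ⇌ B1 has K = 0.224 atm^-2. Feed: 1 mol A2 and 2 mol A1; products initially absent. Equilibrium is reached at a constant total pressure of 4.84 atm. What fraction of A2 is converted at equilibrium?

Take 1 mol A2 as basis and let X be its fractional conversion, so ξ = X.
Moles: n_A2 = 1 − X; n_A1 = 2 − 2X; n_B1 = X.
n_T = Σnᵢ = 3 − 2X.
With p_i = (n_i/n_T)P, K = p_B1 / (p_A2 p_A1^2).
Equating to 0.224 atm^-2 and solving on 0 < X < 1: X = 0.544.

X = 0.544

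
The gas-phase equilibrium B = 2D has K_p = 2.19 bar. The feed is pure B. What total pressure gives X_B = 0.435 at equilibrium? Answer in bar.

P = 2.35 bar

Basis: 1 mol B initially; let X = conversion of B. Extent ξ = X.
Moles: n_B = 1 − X; n_D = 2X.
n_T = Σnᵢ = 1 + X.
K_p = p_D^2 / (p_B) with p_i = (n_i/n_T)·P.
At X = 0.435: the mole-fraction product g(X) = Π y_i^ν_i = 0.9336. Since K_p = g(X)·P^{1}, P = (K_p/g)^(1/1) = (2.19/0.9336)^(1/1) = 2.35 bar.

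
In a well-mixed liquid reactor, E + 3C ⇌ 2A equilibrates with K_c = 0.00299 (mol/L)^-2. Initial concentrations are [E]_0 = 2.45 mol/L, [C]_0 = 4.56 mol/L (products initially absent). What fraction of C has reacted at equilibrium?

X = 0.188

Let X = conversion of C; extent ξ = 4.56X/3 mol/L.
Concentrations: [E] = 2.45 − 1.52X; [C] = 4.56 − 4.56X; [A] = 3.04X.
K_c = [A]^2 / ([E] [C]^3).
Equating to 0.00299 (mol/L)^-2: the physical root is X = 0.188.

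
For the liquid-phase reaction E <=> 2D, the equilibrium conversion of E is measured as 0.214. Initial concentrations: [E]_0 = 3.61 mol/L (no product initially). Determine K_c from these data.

K_c = 0.841 mol/L

Let X = conversion of E.
Concentrations: [E] = 3.61 − 3.61X; [D] = 7.22X.
At X = 0.214: [E] = 2.84, [D] = 1.55.
K_c = [D]^2 / ([E]) = 0.841 mol/L.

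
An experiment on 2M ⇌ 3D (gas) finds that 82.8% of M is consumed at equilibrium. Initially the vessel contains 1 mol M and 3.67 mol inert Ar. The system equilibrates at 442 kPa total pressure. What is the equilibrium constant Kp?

Kp = 5.63e+03 kPa

Basis: 1 mol M initially; let X = conversion of M. Extent ξ = 0.5X.
Moles: n_M = 1 − X; n_D = 1.5X; n_I = 3.67 (inert).
Total moles n_T = 4.67 + 0.5X.
At X = 0.828: n_M = 0.172, n_D = 1.24, n_T = 5.08.
p_i = (n_i/n_T)·P. Kp = p_D^3 / (p_M^2) = 5.63e+03 kPa.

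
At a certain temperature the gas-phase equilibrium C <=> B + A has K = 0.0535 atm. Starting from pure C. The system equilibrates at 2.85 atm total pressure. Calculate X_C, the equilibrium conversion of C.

X = 0.136

Take 1 mol C as basis and let X be its fractional conversion, so ξ = X.
At extent ξ: n_C = 1 − X; n_B = X; n_A = X.
Summing: n_T = 1 + X.
y_i = n_i/n_T, p_i = y_i·P. K = p_B p_A / (p_C).
Substituting and setting equal to 0.0535 atm gives a polynomial in X; the root in (0,1) is X = 0.136.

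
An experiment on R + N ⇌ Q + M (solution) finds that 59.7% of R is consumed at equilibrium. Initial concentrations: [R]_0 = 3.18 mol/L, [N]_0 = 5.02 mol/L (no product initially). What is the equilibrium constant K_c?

Let X = conversion of R.
Concentrations: [R] = 3.18 − 3.18X; [N] = 5.02 − 3.18X; [Q] = 3.18X; [M] = 3.18X.
At X = 0.597: [R] = 1.28, [N] = 3.12, [Q] = 1.9, [M] = 1.9.
K_c = [Q] [M] / ([R] [N]) = 0.901.

K_c = 0.901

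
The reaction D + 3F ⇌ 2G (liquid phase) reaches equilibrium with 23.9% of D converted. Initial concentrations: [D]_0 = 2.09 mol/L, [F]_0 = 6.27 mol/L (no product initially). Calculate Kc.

Kc = 0.00578 (mol/L)^-2

Let X = conversion of D.
Concentrations: [D] = 2.09 − 2.09X; [F] = 6.27 − 6.27X; [G] = 4.18X.
At X = 0.239: [D] = 1.59, [F] = 4.77, [G] = 0.999.
Kc = [G]^2 / ([D] [F]^3) = 0.00578 (mol/L)^-2.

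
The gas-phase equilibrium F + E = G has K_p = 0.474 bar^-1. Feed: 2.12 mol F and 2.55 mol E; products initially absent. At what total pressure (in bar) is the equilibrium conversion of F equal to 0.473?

Take 2.12 mol F as basis and let X be its fractional conversion, so ξ = 2.12X.
Mole table: n_F = 2.12 − 2.12X; n_E = 2.55 − 2.12X; n_G = 2.12X.
Summing: n_T = 4.67 − 2.12X.
K_p = p_G / (p_F p_E) with p_i = (n_i/n_T)·P.
At X = 0.473: the mole-fraction product g(X) = Π y_i^ν_i = 2.127. Since K_p = g(X)·P^{-1}, P = (g/K_p)^(1/1) = (2.127/0.474)^(1/1) = 4.49 bar.

P = 4.49 bar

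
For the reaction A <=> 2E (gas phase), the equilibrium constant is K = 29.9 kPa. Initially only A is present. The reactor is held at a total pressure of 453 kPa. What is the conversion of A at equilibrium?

X = 0.127

Basis: 1 mol A initially; let X = conversion of A. Extent ξ = X.
Moles: n_A = 1 − X; n_E = 2X.
Total moles n_T = 1 + X.
y_i = n_i/n_T, p_i = y_i·P. K = p_E^2 / (p_A).
Substituting and setting equal to 29.9 kPa gives a polynomial in X; the root in (0,1) is X = 0.127.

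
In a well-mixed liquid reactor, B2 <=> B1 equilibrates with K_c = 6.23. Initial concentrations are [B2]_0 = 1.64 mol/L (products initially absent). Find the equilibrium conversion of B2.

X = 0.862

Let X = conversion of B2; extent ξ = 1.64·X mol/L.
Concentrations: [B2] = 1.64 − 1.64X; [B1] = 1.64X.
K_c = [B1] / ([B2]).
Equating to 6.23: the physical root is X = 0.862.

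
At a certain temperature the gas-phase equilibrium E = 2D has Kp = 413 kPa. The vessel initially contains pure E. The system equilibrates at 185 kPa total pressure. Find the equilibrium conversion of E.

X = 0.598

Basis: 1 mol E initially; let X = conversion of E. Extent ξ = X.
Species balance: n_E = 1 − X; n_D = 2X.
Summing: n_T = 1 + X.
With p_i = (n_i/n_T)P, Kp = p_D^2 / (p_E).
Setting this equal to 413 kPa and taking the physical root (0 < X < 1) gives X = 0.598.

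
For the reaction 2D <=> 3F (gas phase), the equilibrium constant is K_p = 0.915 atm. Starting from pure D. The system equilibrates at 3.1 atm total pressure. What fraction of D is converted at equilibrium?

X = 0.351

Basis: 1 mol D initially; let X = conversion of D. Extent ξ = 0.5X.
Moles: n_D = 1 − X; n_F = 1.5X.
Total moles n_T = 1 + 0.5X.
Mole fractions y_i = n_i/n_T; K_p = p_F^3 / (p_D^2) with p_i = y_i·P.
This yields a degree-3 equation in X; solving on (0,1), X = 0.351.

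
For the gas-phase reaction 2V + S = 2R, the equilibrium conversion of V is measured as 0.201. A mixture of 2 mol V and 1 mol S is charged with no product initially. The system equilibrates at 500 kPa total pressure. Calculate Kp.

Take 2 mol V as basis and let X be its fractional conversion, so ξ = X.
Species balance: n_V = 2 − 2X; n_S = 1 − X; n_R = 2X.
n_T = Σnᵢ = 3 − X.
At X = 0.201: n_V = 1.6, n_S = 0.799, n_R = 0.402, n_T = 2.8.
p_i = (n_i/n_T)·P. Kp = p_R^2 / (p_V^2 p_S) = 0.000443 kPa^-1.

Kp = 0.000443 kPa^-1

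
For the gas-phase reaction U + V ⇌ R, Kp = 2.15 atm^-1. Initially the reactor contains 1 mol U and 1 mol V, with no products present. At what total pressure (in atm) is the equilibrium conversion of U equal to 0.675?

P = 3.94 atm

Take 1 mol U as basis and let X be its fractional conversion, so ξ = X.
Species balance: n_U = 1 − X; n_V = 1 − X; n_R = X.
Total moles n_T = 2 − X.
Kp = p_R / (p_U p_V) with p_i = (n_i/n_T)·P.
At X = 0.675: the mole-fraction product g(X) = Π y_i^ν_i = 8.467. Since Kp = g(X)·P^{-1}, P = (g/Kp)^(1/1) = (8.467/2.15)^(1/1) = 3.94 atm.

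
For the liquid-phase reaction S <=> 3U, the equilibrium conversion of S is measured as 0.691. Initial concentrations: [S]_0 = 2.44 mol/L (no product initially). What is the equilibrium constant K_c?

Let X = conversion of S.
Concentrations: [S] = 2.44 − 2.44X; [U] = 7.32X.
At X = 0.691: [S] = 0.754, [U] = 5.06.
K_c = [U]^3 / ([S]) = 172 (mol/L)^2.

K_c = 172 (mol/L)^2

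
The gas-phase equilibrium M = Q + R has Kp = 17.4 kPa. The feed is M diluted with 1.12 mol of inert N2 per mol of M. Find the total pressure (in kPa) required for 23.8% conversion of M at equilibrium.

Let X = conversion of M (basis 1 mol M); extent of reaction ξ = X.
Moles: n_M = 1 − X; n_Q = X; n_R = X; n_I = 1.12 (inert).
Summing: n_T = 2.12 + X.
Kp = p_Q p_R / (p_M) with p_i = (n_i/n_T)·P.
At X = 0.238: the mole-fraction product g(X) = Π y_i^ν_i = 0.03153. Since Kp = g(X)·P^{1}, P = (Kp/g)^(1/1) = (17.4/0.03153)^(1/1) = 552 kPa.

P = 552 kPa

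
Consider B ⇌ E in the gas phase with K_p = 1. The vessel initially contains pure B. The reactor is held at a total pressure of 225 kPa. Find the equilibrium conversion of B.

X = 0.500

Take 1 mol B as basis and let X be its fractional conversion, so ξ = X.
At extent ξ: n_B = 1 − X; n_E = X.
Since Δν = 0, n_T = 1 throughout.
y_i = n_i/n_T, p_i = y_i·P. K_p = p_E / (p_B).
Setting this equal to 1 and taking the physical root (0 < X < 1) gives X = 0.500.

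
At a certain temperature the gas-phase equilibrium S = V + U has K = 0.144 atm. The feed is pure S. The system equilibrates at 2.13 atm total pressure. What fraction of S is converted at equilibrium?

X = 0.252

Let X = conversion of S (basis 1 mol S); extent of reaction ξ = X.
Species balance: n_S = 1 − X; n_V = X; n_U = X.
Summing: n_T = 1 + X.
y_i = n_i/n_T, p_i = y_i·P. K = p_V p_U / (p_S).
This yields a degree-2 equation in X; solving on (0,1), X = 0.252.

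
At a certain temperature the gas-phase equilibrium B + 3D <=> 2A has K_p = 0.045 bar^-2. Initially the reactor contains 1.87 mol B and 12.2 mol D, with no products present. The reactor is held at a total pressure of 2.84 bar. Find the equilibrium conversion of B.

Basis: 1.87 mol B initially; let X = conversion of B. Extent ξ = 1.87X.
Moles: n_B = 1.87 − 1.87X; n_D = 12.2 − 5.61X; n_A = 3.74X.
Total moles n_T = 14.1 − 3.74X.
Mole fractions y_i = n_i/n_T; K_p = p_A^2 / (p_B p_D^3) with p_i = y_i·P.
Substituting and setting equal to 0.045 bar^-2 gives a polynomial in X; the root in (0,1) is X = 0.417.

X = 0.417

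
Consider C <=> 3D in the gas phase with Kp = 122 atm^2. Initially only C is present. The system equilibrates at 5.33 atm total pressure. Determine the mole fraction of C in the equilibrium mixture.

y_C = 0.145

Basis: 1 mol C initially; let X = conversion of C. Extent ξ = X.
Moles: n_C = 1 − X; n_D = 3X.
Summing: n_T = 1 + 2X.
y_i = n_i/n_T, p_i = y_i·P. Kp = p_D^3 / (p_C).
Equating to 122 atm^2 and solving on 0 < X < 1: X = 0.662.
Then n_C = 0.338, n_T = 2.32, so y_C = 0.145.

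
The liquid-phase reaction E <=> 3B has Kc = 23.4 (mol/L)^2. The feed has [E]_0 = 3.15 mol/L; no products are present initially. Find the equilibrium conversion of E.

Let X = conversion of E; extent ξ = 3.15·X mol/L.
Concentrations: [E] = 3.15 − 3.15X; [B] = 9.45X.
Kc = [B]^3 / ([E]).
Setting equal to 23.4 and solving for X on (0,1) gives X = 0.379.

X = 0.379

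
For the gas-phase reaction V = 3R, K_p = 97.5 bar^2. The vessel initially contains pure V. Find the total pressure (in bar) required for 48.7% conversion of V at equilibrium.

Let X = conversion of V (basis 1 mol V); extent of reaction ξ = X.
Moles: n_V = 1 − X; n_R = 3X.
Total moles n_T = 1 + 2X.
K_p = p_R^3 / (p_V) with p_i = (n_i/n_T)·P.
At X = 0.487: the mole-fraction product g(X) = Π y_i^ν_i = 1.56. Since K_p = g(X)·P^{2}, P = (K_p/g)^(1/2) = (97.5/1.56)^(1/2) = 7.91 bar.

P = 7.91 bar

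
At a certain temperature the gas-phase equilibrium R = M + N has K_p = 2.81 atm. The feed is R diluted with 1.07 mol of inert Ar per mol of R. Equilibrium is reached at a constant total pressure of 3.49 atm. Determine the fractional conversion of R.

X = 0.751

Basis: 1 mol R initially; let X = conversion of R. Extent ξ = X.
Moles: n_R = 1 − X; n_M = X; n_N = X; n_I = 1.07 (inert).
Summing: n_T = 2.07 + X.
With p_i = (n_i/n_T)P, K_p = p_M p_N / (p_R).
Equating to 2.81 atm and solving on 0 < X < 1: X = 0.751.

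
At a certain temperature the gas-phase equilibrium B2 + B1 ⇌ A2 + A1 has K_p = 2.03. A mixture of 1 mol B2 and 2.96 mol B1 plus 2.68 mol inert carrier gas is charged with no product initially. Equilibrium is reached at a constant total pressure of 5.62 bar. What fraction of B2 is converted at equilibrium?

X = 0.837

Basis: 1 mol B2 initially; let X = conversion of B2. Extent ξ = X.
Mole table: n_B2 = 1 − X; n_B1 = 2.96 − X; n_A2 = X; n_A1 = X; n_I = 2.68 (inert).
n_T stays at 6.64 (no change in mole number).
With p_i = (n_i/n_T)P, K_p = p_A2 p_A1 / (p_B2 p_B1).
Equating to 2.03 and solving on 0 < X < 1: X = 0.837.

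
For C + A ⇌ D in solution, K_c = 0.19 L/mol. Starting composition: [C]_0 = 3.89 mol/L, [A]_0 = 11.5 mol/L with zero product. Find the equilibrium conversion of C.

X = 0.632

Let X = conversion of C; extent ξ = 3.89·X mol/L.
Concentrations: [C] = 3.89 − 3.89X; [A] = 11.5 − 3.89X; [D] = 3.89X.
K_c = [D] / ([C] [A]).
Setting equal to 0.19 and solving for X on (0,1) gives X = 0.632.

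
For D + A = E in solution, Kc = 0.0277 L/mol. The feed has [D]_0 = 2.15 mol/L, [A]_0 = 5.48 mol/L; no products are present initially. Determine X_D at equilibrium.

X = 0.126

Let X = conversion of D; extent ξ = 2.15·X mol/L.
Concentrations: [D] = 2.15 − 2.15X; [A] = 5.48 − 2.15X; [E] = 2.15X.
Kc = [E] / ([D] [A]).
Setting equal to 0.0277 and solving for X on (0,1) gives X = 0.126.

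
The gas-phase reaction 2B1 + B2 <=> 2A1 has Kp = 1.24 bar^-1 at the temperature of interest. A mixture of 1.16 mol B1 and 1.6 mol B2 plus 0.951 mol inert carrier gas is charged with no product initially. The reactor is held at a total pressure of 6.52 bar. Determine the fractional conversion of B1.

Let X = conversion of B1 (basis 1.16 mol B1); extent of reaction ξ = 0.58X.
Moles: n_B1 = 1.16 − 1.16X; n_B2 = 1.6 − 0.58X; n_A1 = 1.16X; n_I = 0.951 (inert).
Total moles n_T = 3.71 − 0.58X.
With p_i = (n_i/n_T)P, Kp = p_A1^2 / (p_B1^2 p_B2).
Substituting and setting equal to 1.24 bar^-1 gives a polynomial in X; the root in (0,1) is X = 0.633.

X = 0.633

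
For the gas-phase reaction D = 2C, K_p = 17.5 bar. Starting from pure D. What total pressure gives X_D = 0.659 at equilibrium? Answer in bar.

Basis: 1 mol D initially; let X = conversion of D. Extent ξ = X.
Species balance: n_D = 1 − X; n_C = 2X.
Total moles n_T = 1 + X.
K_p = p_C^2 / (p_D) with p_i = (n_i/n_T)·P.
At X = 0.659: the mole-fraction product g(X) = Π y_i^ν_i = 3.071. Since K_p = g(X)·P^{1}, P = (K_p/g)^(1/1) = (17.5/3.071)^(1/1) = 5.7 bar.

P = 5.7 bar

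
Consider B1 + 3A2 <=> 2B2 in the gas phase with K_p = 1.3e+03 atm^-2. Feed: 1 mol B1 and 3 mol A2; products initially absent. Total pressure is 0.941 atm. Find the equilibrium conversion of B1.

Let X = conversion of B1 (basis 1 mol B1); extent of reaction ξ = X.
Mole table: n_B1 = 1 − X; n_A2 = 3 − 3X; n_B2 = 2X.
Summing: n_T = 4 − 2X.
With p_i = (n_i/n_T)P, K_p = p_B2^2 / (p_B1 p_A2^3).
Substituting and setting equal to 1.3e+03 atm^-2 gives a polynomial in X; the root in (0,1) is X = 0.851.

X = 0.851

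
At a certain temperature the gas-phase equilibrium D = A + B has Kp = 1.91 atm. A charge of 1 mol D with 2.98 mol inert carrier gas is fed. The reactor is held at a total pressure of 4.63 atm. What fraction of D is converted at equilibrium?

Basis: 1 mol D initially; let X = conversion of D. Extent ξ = X.
Species balance: n_D = 1 − X; n_A = X; n_B = X; n_I = 2.98 (inert).
n_T = Σnᵢ = 3.98 + X.
Mole fractions y_i = n_i/n_T; Kp = p_A p_B / (p_D) with p_i = y_i·P.
This yields a degree-2 equation in X; solving on (0,1), X = 0.727.

X = 0.727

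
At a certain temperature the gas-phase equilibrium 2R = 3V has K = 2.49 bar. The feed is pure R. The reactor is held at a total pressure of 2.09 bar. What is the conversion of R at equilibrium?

Let X = conversion of R (basis 1 mol R); extent of reaction ξ = 0.5X.
At extent ξ: n_R = 1 − X; n_V = 1.5X.
Summing: n_T = 1 + 0.5X.
With p_i = (n_i/n_T)P, K = p_V^3 / (p_R^2).
Setting this equal to 2.49 bar and taking the physical root (0 < X < 1) gives X = 0.487.

X = 0.487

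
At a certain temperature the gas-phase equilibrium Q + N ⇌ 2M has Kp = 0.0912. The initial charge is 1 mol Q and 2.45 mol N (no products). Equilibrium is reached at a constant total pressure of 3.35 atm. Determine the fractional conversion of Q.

Basis: 1 mol Q initially; let X = conversion of Q. Extent ξ = X.
At extent ξ: n_Q = 1 − X; n_N = 2.45 − X; n_M = 2X.
Since Δν = 0, n_T = 3.45 throughout.
With p_i = (n_i/n_T)P, Kp = p_M^2 / (p_Q p_N).
Setting this equal to 0.0912 and taking the physical root (0 < X < 1) gives X = 0.202.

X = 0.202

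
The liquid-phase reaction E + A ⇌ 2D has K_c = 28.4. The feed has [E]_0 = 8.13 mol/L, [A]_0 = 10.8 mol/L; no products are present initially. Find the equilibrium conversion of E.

X = 0.817

Let X = conversion of E; extent ξ = 8.13·X mol/L.
Concentrations: [E] = 8.13 − 8.13X; [A] = 10.8 − 8.13X; [D] = 16.3X.
K_c = [D]^2 / ([E] [A]).
Solving K_c = 28.4 for X ∈ (0,1): X = 0.817.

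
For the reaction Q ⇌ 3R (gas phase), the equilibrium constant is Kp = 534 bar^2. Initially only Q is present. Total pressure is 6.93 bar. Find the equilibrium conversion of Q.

X = 0.811

Let X = conversion of Q (basis 1 mol Q); extent of reaction ξ = X.
At extent ξ: n_Q = 1 − X; n_R = 3X.
Total moles n_T = 1 + 2X.
Mole fractions y_i = n_i/n_T; Kp = p_R^3 / (p_Q) with p_i = y_i·P.
Setting this equal to 534 bar^2 and taking the physical root (0 < X < 1) gives X = 0.811.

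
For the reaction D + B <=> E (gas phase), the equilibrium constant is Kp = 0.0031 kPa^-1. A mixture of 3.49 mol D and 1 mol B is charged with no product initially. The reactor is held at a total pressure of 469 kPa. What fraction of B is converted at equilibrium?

Let X = conversion of B (basis 1 mol B); extent of reaction ξ = X.
Species balance: n_D = 3.49 − X; n_B = 1 − X; n_E = X.
Summing: n_T = 4.49 − X.
With p_i = (n_i/n_T)P, Kp = p_E / (p_D p_B).
This yields a degree-2 equation in X; solving on (0,1), X = 0.521.

X = 0.521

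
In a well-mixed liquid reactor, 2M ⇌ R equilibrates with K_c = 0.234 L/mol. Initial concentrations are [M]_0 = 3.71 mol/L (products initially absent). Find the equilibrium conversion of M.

X = 0.476

Let X = conversion of M; extent ξ = 3.71X/2 mol/L.
Concentrations: [M] = 3.71 − 3.71X; [R] = 1.85X.
K_c = [R] / ([M]^2).
Equating to 0.234 L/mol: the physical root is X = 0.476.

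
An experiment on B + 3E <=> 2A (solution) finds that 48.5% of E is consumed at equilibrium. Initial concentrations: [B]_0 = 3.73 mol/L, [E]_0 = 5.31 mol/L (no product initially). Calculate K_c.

K_c = 0.0502 (mol/L)^-2

Let X = conversion of E.
Concentrations: [B] = 3.73 − 1.77X; [E] = 5.31 − 5.31X; [A] = 3.54X.
At X = 0.485: [B] = 2.87, [E] = 2.73, [A] = 1.72.
K_c = [A]^2 / ([B] [E]^3) = 0.0502 (mol/L)^-2.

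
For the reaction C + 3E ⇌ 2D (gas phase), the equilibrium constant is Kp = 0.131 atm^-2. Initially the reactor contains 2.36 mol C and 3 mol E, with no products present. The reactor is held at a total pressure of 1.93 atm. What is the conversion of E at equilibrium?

Basis: 3 mol E initially; let X = conversion of E. Extent ξ = X.
Mole table: n_C = 2.36 − X; n_E = 3 − 3X; n_D = 2X.
n_T = Σnᵢ = 5.36 − 2X.
y_i = n_i/n_T, p_i = y_i·P. Kp = p_D^2 / (p_C p_E^3).
Setting this equal to 0.131 atm^-2 and taking the physical root (0 < X < 1) gives X = 0.313.

X = 0.313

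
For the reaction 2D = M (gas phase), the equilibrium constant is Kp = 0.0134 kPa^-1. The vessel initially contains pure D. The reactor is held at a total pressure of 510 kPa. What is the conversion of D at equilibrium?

X = 0.812

Basis: 1 mol D initially; let X = conversion of D. Extent ξ = 0.5X.
Species balance: n_D = 1 − X; n_M = 0.5X.
n_T = Σnᵢ = 1 − 0.5X.
y_i = n_i/n_T, p_i = y_i·P. Kp = p_M / (p_D^2).
This yields a degree-2 equation in X; solving on (0,1), X = 0.812.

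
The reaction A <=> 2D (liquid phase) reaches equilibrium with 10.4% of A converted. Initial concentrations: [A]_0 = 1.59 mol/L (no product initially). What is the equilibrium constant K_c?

K_c = 0.0768 mol/L

Let X = conversion of A.
Concentrations: [A] = 1.59 − 1.59X; [D] = 3.18X.
At X = 0.104: [A] = 1.42, [D] = 0.331.
K_c = [D]^2 / ([A]) = 0.0768 mol/L.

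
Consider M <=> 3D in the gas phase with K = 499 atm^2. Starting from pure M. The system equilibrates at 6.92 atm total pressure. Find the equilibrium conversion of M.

X = 0.803

Let X = conversion of M (basis 1 mol M); extent of reaction ξ = X.
At extent ξ: n_M = 1 − X; n_D = 3X.
n_T = Σnᵢ = 1 + 2X.
y_i = n_i/n_T, p_i = y_i·P. K = p_D^3 / (p_M).
Setting this equal to 499 atm^2 and taking the physical root (0 < X < 1) gives X = 0.803.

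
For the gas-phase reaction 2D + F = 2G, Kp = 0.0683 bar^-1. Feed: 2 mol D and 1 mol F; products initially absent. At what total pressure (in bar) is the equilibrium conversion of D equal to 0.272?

P = 7.66 bar

Basis: 2 mol D initially; let X = conversion of D. Extent ξ = X.
Moles: n_D = 2 − 2X; n_F = 1 − X; n_G = 2X.
Total moles n_T = 3 − X.
Kp = p_G^2 / (p_D^2 p_F) with p_i = (n_i/n_T)·P.
At X = 0.272: the mole-fraction product g(X) = Π y_i^ν_i = 0.5231. Since Kp = g(X)·P^{-1}, P = (g/Kp)^(1/1) = (0.5231/0.0683)^(1/1) = 7.66 bar.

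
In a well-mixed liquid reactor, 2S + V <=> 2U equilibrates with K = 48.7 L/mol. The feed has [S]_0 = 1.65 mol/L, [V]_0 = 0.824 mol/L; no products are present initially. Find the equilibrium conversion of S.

Let X = conversion of S; extent ξ = 1.65X/2 mol/L.
Concentrations: [S] = 1.65 − 1.65X; [V] = 0.824 − 0.825X; [U] = 1.65X.
K = [U]^2 / ([S]^2 [V]).
Solving K = 48.7 for X ∈ (0,1): X = 0.757.

X = 0.757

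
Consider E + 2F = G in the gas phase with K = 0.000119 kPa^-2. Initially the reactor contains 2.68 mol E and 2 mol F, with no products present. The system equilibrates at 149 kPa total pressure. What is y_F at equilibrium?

Basis: 2 mol F initially; let X = conversion of F. Extent ξ = X.
At extent ξ: n_E = 2.68 − X; n_F = 2 − 2X; n_G = X.
Summing: n_T = 4.68 − 2X.
With p_i = (n_i/n_T)P, K = p_G / (p_E p_F^2).
Setting this equal to 0.000119 kPa^-2 and taking the physical root (0 < X < 1) gives X = 0.470.
Then n_F = 1.06, n_T = 3.74, so y_F = 0.284.

y_F = 0.284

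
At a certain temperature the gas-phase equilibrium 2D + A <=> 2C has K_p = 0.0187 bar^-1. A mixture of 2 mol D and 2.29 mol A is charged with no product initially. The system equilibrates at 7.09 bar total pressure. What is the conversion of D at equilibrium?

X = 0.206

Basis: 2 mol D initially; let X = conversion of D. Extent ξ = X.
At extent ξ: n_D = 2 − 2X; n_A = 2.29 − X; n_C = 2X.
Summing: n_T = 4.29 − X.
Mole fractions y_i = n_i/n_T; K_p = p_C^2 / (p_D^2 p_A) with p_i = y_i·P.
Equating to 0.0187 bar^-1 and solving on 0 < X < 1: X = 0.206.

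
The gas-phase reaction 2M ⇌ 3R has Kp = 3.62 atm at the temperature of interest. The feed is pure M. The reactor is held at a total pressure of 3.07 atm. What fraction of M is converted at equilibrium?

Take 1 mol M as basis and let X be its fractional conversion, so ξ = 0.5X.
Mole table: n_M = 1 − X; n_R = 1.5X.
n_T = Σnᵢ = 1 + 0.5X.
With p_i = (n_i/n_T)P, Kp = p_R^3 / (p_M^2).
Substituting and setting equal to 3.62 atm gives a polynomial in X; the root in (0,1) is X = 0.486.

X = 0.486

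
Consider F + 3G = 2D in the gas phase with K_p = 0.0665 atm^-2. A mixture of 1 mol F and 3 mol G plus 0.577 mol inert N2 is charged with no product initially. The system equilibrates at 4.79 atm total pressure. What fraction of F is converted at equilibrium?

Basis: 1 mol F initially; let X = conversion of F. Extent ξ = X.
At extent ξ: n_F = 1 − X; n_G = 3 − 3X; n_D = 2X; n_I = 0.577 (inert).
Summing: n_T = 4.58 − 2X.
With p_i = (n_i/n_T)P, K_p = p_D^2 / (p_F p_G^3).
Equating to 0.0665 atm^-2 and solving on 0 < X < 1: X = 0.350.

X = 0.350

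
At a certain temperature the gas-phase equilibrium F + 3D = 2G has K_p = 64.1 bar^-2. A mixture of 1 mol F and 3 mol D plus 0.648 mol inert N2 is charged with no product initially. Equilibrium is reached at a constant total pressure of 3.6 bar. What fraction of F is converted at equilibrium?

X = 0.819

Take 1 mol F as basis and let X be its fractional conversion, so ξ = X.
Mole table: n_F = 1 − X; n_D = 3 − 3X; n_G = 2X; n_I = 0.648 (inert).
n_T = Σnᵢ = 4.65 − 2X.
Mole fractions y_i = n_i/n_T; K_p = p_G^2 / (p_F p_D^3) with p_i = y_i·P.
This yields a degree-4 equation in X; solving on (0,1), X = 0.819.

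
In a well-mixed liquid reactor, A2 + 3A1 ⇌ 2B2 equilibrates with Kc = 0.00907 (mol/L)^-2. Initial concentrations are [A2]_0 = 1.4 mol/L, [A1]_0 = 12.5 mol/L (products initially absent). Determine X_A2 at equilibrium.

X = 0.681

Let X = conversion of A2; extent ξ = 1.4·X mol/L.
Concentrations: [A2] = 1.4 − 1.4X; [A1] = 12.5 − 4.2X; [B2] = 2.8X.
Kc = [B2]^2 / ([A2] [A1]^3).
Setting equal to 0.00907 and solving for X on (0,1) gives X = 0.681.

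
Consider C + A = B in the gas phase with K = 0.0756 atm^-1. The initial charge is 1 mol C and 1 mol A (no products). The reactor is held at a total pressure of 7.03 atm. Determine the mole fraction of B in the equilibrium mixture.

Take 1 mol C as basis and let X be its fractional conversion, so ξ = X.
Species balance: n_C = 1 − X; n_A = 1 − X; n_B = X.
Summing: n_T = 2 − X.
With p_i = (n_i/n_T)P, K = p_B / (p_C p_A).
This yields a degree-2 equation in X; solving on (0,1), X = 0.192.
Then n_B = 0.192, n_T = 1.81, so y_B = 0.106.

y_B = 0.106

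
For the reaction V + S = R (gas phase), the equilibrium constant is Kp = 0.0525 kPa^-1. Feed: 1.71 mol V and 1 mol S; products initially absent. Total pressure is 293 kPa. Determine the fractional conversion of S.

Take 1 mol S as basis and let X be its fractional conversion, so ξ = X.
Mole table: n_V = 1.71 − X; n_S = 1 − X; n_R = X.
n_T = Σnᵢ = 2.71 − X.
y_i = n_i/n_T, p_i = y_i·P. Kp = p_R / (p_V p_S).
Substituting and setting equal to 0.0525 kPa^-1 gives a polynomial in X; the root in (0,1) is X = 0.875.

X = 0.875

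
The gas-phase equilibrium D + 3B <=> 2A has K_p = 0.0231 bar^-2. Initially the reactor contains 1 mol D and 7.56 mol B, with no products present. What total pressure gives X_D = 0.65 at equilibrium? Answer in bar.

Basis: 1 mol D initially; let X = conversion of D. Extent ξ = X.
Moles: n_D = 1 − X; n_B = 7.56 − 3X; n_A = 2X.
Total moles n_T = 8.56 − 2X.
K_p = p_A^2 / (p_D p_B^3) with p_i = (n_i/n_T)·P.
At X = 0.65: the mole-fraction product g(X) = Π y_i^ν_i = 1.441. Since K_p = g(X)·P^{-2}, P = (g/K_p)^(1/2) = (1.441/0.0231)^(1/2) = 7.9 bar.

P = 7.9 bar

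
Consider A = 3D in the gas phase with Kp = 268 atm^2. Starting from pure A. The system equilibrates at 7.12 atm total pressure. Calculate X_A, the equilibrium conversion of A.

X = 0.698

Let X = conversion of A (basis 1 mol A); extent of reaction ξ = X.
At extent ξ: n_A = 1 − X; n_D = 3X.
Summing: n_T = 1 + 2X.
Mole fractions y_i = n_i/n_T; Kp = p_D^3 / (p_A) with p_i = y_i·P.
This yields a degree-3 equation in X; solving on (0,1), X = 0.698.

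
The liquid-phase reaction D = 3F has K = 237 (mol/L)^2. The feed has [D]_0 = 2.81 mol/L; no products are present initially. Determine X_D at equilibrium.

Let X = conversion of D; extent ξ = 2.81·X mol/L.
Concentrations: [D] = 2.81 − 2.81X; [F] = 8.43X.
K = [F]^3 / ([D]).
This equals 237 at X = 0.696 (the root in 0 < X < 1).

X = 0.696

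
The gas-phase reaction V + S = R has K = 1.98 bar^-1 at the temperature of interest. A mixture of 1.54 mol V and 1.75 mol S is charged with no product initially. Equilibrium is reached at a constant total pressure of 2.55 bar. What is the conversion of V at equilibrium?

Basis: 1.54 mol V initially; let X = conversion of V. Extent ξ = 1.54X.
Moles: n_V = 1.54 − 1.54X; n_S = 1.75 − 1.54X; n_R = 1.54X.
Total moles n_T = 3.29 − 1.54X.
With p_i = (n_i/n_T)P, K = p_R / (p_V p_S).
Substituting and setting equal to 1.98 bar^-1 gives a polynomial in X; the root in (0,1) is X = 0.629.

X = 0.629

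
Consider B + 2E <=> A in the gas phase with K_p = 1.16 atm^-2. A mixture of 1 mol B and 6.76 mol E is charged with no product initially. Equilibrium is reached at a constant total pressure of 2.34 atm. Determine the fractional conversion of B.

Take 1 mol B as basis and let X be its fractional conversion, so ξ = X.
Species balance: n_B = 1 − X; n_E = 6.76 − 2X; n_A = X.
Summing: n_T = 7.76 − 2X.
y_i = n_i/n_T, p_i = y_i·P. K_p = p_A / (p_B p_E^2).
Equating to 1.16 atm^-2 and solving on 0 < X < 1: X = 0.816.

X = 0.816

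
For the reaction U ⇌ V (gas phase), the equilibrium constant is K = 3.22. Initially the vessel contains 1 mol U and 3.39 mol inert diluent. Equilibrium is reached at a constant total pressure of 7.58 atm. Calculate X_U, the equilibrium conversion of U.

Let X = conversion of U (basis 1 mol U); extent of reaction ξ = X.
Species balance: n_U = 1 − X; n_V = X; n_I = 3.39 (inert).
Since Δν = 0, n_T = 4.39 throughout.
Mole fractions y_i = n_i/n_T; K = p_V / (p_U) with p_i = y_i·P.
Setting this equal to 3.22 and taking the physical root (0 < X < 1) gives X = 0.763.

X = 0.763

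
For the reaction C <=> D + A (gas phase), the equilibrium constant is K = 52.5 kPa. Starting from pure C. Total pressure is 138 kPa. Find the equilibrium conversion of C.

Basis: 1 mol C initially; let X = conversion of C. Extent ξ = X.
Moles: n_C = 1 − X; n_D = X; n_A = X.
Total moles n_T = 1 + X.
With p_i = (n_i/n_T)P, K = p_D p_A / (p_C).
Setting this equal to 52.5 kPa and taking the physical root (0 < X < 1) gives X = 0.525.

X = 0.525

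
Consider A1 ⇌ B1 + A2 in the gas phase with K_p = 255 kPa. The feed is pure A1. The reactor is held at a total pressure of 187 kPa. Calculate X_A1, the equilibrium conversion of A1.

Basis: 1 mol A1 initially; let X = conversion of A1. Extent ξ = X.
At extent ξ: n_A1 = 1 − X; n_B1 = X; n_A2 = X.
n_T = Σnᵢ = 1 + X.
Mole fractions y_i = n_i/n_T; K_p = p_B1 p_A2 / (p_A1) with p_i = y_i·P.
Equating to 255 kPa and solving on 0 < X < 1: X = 0.760.

X = 0.760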